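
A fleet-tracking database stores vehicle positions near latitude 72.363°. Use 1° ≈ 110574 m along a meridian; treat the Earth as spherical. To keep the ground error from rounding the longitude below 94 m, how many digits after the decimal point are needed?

3

At 72.363° one degree of longitude covers 110574 × cos 72.363° ≈ 110574 × 0.3030 ≈ 33502.3 m.
N decimal places → at most half a unit in the last place, 0.5 × 10⁻ᴺ° = 33502.3/2 × 10⁻ᴺ m.
Need 0.5 × 33502.3 × 10⁻ᴺ ≤ 94 → 10⁻ᴺ ≤ 5.612e-03, so N ≥ 2.25.
N = 2 would give 168 m (too coarse); N = 3 gives 16.8 m ≤ 94 m.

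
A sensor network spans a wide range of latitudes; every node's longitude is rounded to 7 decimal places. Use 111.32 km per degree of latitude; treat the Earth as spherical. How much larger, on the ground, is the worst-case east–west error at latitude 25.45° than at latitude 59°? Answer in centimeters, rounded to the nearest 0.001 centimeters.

0.216 centimeters

Rounding to 7 decimal places leaves the longitude within ±5e-08° of the true value.
At 25.45°: 5e-08° × 111320 × cos 25.45° = 5e-08 × 111320 × 0.9030 ≈ 0.0050259 m.
Error at 59° = 5e-08° × 111320 × cos 59° ≈ 0.005566 × 0.5150 = 0.0028667 m.
Difference: 0.0050259 − 0.0028667 = 0.0021592 m.
That is 0.00215918 m = 0.21592 cm.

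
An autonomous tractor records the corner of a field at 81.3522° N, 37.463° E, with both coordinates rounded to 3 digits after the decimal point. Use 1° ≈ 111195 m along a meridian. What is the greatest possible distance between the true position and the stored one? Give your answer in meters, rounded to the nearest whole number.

56 meters

Rounding to 3 decimal places leaves each coordinate within ±0.0005° of the true value.
Latitude error → 0.0005 × 111195 = 55.5975 m along the meridian.
E–W at 81.3522°: 0.0005° × 111195 × cos 81.3522° = 0.0005 × 111195 × 0.1504 ≈ 8.35965 m.
The two errors are perpendicular, so the maximum displacement is √(55.5975² + 8.35965²) ≈ 56.2225 m.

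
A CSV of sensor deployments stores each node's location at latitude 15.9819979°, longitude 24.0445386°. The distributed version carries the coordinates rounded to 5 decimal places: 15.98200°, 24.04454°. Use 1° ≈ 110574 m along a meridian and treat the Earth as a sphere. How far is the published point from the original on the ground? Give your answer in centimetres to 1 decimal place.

The latitude changed by -0.0000021° and the longitude by -0.0000014°.
N–S: -0.0000021° × 110574 m/° = -0.232205 m.
E–W at 15.982°: -0.0000014° × 110574 × cos 15.982° = -0.0000014 × 110574 × 0.9613 ≈ -0.14882 m.
Combined displacement = (0.232205² + 0.14882²)^½ ≈ 0.275802 m.
That is 0.275802 m = 27.58 cm.

27.6 centimetres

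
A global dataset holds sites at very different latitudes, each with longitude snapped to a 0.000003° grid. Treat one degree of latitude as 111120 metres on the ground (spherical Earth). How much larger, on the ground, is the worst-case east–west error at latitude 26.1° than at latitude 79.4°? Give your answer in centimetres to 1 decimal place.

With a 0.000003° grid the true value lies within half a step, ±0.000003°/2 = ±1.5e-06°, of the stored one.
Error at 26.1° = 1.5e-06° × 111120 × cos 26.1° ≈ 0.16668 × 0.8980 = 0.14968 m.
Error at 79.4° = 1.5e-06° × 111120 × cos 79.4° ≈ 0.16668 × 0.1840 = 0.030661 m.
Difference: 0.14968 − 0.030661 = 0.11902 m.
That is 0.119022 m = 11.902 cm.

11.9 centimetres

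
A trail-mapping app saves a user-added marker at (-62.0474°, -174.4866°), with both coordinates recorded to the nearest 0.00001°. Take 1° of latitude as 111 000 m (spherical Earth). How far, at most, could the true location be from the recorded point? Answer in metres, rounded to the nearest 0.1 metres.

0.6 metres

Rounding to 5 decimal places leaves each coordinate within ±5e-06° of the true value.
Latitude error → 5e-06 × 111000 = 0.555 m along the meridian.
E–W at 62.0474°: 5e-06° × 111000 × cos 62.0474° = 5e-06 × 111000 × 0.4687 ≈ 0.260151 m.
Worst case both components are at the extreme and orthogonal: √(0.555² + 0.260151²) ≈ 0.612947 m.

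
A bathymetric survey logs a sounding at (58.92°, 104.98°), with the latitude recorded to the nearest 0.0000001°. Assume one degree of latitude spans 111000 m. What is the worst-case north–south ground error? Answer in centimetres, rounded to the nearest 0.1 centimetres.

Rounding to 7 decimal places leaves the latitude within ±5e-08° of the true value.
Along the meridian that is 5e-08° × 111000 m/° = 0.00555 m.
That is 0.00555 m = 0.555 cm.

0.6 centimetres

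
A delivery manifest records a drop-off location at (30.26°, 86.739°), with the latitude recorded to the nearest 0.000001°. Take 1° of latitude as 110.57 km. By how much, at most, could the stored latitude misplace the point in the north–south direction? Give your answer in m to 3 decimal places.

Rounding to 6 decimal places leaves the latitude within ±5e-07° of the true value.
So the N–S error is at most 5e-07 × 110570 = 0.055285 m.

0.055 m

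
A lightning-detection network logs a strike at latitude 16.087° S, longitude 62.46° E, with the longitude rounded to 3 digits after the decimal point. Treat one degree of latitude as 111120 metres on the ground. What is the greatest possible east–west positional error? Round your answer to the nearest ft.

175 ft

Rounding to 3 decimal places leaves the longitude within ±0.0005° of the true value.
Parallels shrink by cos φ, so at 16.087° a degree of longitude is 111120 × 0.9608 ≈ 106769 m.
So at most 0.0005° × 106769 ≈ 53.3844 m east–west.
In feet: 53.3844 m ÷ 0.3048 ≈ 175.15 ft.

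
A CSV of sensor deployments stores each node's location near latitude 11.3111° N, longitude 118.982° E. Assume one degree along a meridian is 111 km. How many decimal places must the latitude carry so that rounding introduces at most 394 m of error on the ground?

3 decimal places

One degree of latitude covers 111000 m.
N decimal places → at most half a unit in the last place, 0.5 × 10⁻ᴺ° = 111000/2 × 10⁻ᴺ m.
Need 0.5 × 111000 × 10⁻ᴺ ≤ 394 → 10⁻ᴺ ≤ 7.099e-03, so N ≥ 2.15.
N = 2 would give 555 m (too coarse); N = 3 gives 55.5 m ≤ 394 m.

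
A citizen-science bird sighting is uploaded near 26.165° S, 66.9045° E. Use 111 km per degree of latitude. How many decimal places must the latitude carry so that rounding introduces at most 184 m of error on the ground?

3

One degree of latitude covers 111000 m.
With N decimal places the half-ulp bound is 0.5·10⁻ᴺ°, or 0.5·10⁻ᴺ × 111000 m on the ground.
Need 0.5 × 111000 × 10⁻ᴺ ≤ 184 → 10⁻ᴺ ≤ 3.315e-03, so N ≥ 2.48.
So 3 decimal places suffice (55.5 m); 2 would allow up to 555 m.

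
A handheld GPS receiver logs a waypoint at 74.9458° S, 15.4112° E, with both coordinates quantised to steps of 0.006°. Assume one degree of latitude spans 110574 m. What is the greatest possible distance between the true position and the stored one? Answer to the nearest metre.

343 metres

With a 0.006° grid the true value lies within half a step, ±0.006°/2 = ±0.003°, of the stored one.
North–south component: 0.003° × 110574 = 331.722 m.
East–west component at 74.9458°: 0.003° × 110574 × cos 74.9458° ≈ 0.003 × 28719.7 ≈ 86.159 m.
The two errors are perpendicular, so the maximum displacement is √(331.722² + 86.159²) ≈ 342.729 m.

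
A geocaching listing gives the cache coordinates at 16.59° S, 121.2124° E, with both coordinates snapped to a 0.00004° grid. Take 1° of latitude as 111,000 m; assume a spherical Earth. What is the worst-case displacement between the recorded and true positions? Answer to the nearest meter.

3 meters

With a 0.00004° grid the true value lies within half a step, ±0.00004°/2 = ±2e-05°, of the stored one.
North–south component: 2e-05° × 111000 = 2.22 m.
Longitude error → 2e-05 × 111000 × cos 16.59° = 2e-05 × 111000 × 0.9584 ≈ 2.12759 m.
The two errors are perpendicular, so the maximum displacement is √(2.22² + 2.12759²) ≈ 3.0749 m.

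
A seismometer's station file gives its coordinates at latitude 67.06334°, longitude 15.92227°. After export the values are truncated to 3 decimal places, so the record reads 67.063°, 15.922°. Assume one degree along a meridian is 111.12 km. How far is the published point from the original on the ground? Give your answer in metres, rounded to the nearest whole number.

40 metres

Δlat = 67.06334 − 67.063 = +0.00034°; Δlon = 15.92227 − 15.922 = +0.00027°.
North–south shift: 0.00034 × 111120 = 37.7808 m.
East–west at this latitude: 0.00027° × 111120 × cos 67.063° ≈ 0.00027 × 43305.5 = 11.6925 m.
Hypotenuse of the two orthogonal shifts: √(37.7808² + 11.6925²) = 39.5487 m.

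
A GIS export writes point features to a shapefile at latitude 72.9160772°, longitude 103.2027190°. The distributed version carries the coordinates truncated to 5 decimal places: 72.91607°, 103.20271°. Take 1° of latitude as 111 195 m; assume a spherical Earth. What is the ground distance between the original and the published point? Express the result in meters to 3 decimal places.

0.853 meters

The latitude changed by +0.0000072° and the longitude by +0.0000090°.
N–S: 0.0000072° × 111195 m/° = 0.800604 m.
E–W at 72.9161°: 0.0000090° × 111195 × cos 72.9161° = 0.0000090 × 111195 × 0.2938 ≈ 0.293994 m.
Distance: √(0.800604² + 0.293994²) ≈ 0.852877 m.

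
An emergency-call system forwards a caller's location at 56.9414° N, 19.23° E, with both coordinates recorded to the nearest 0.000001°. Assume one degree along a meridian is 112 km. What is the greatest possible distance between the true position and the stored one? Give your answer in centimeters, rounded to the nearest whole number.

Rounding to 6 decimal places leaves each coordinate within ±5e-07° of the true value.
Latitude error → 5e-07 × 112000 = 0.056 m along the meridian.
E–W at 56.9414°: 5e-07° × 112000 × cos 56.9414° = 5e-07 × 112000 × 0.5455 ≈ 0.0305478 m.
Combining orthogonally: (0.056² + 0.0305478²)^½ ≈ 0.06379 m.
That is 0.06379 m = 6.379 cm.

6 centimeters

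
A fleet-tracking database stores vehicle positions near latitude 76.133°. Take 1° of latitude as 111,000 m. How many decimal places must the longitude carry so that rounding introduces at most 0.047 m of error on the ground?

6 decimal places

At 76.133° one degree of longitude covers 111000 × cos 76.133° ≈ 111000 × 0.2397 ≈ 26603.2 m.
With N decimal places the half-ulp bound is 0.5·10⁻ᴺ°, or 0.5·10⁻ᴺ × 26603.2 m on the ground.
Need 0.5 × 26603.2 × 10⁻ᴺ ≤ 0.047 → 10⁻ᴺ ≤ 3.533e-06, so N ≥ 5.45.
At 5 places the error can reach 0.133 m, but 6 places keeps it to 0.0133 m.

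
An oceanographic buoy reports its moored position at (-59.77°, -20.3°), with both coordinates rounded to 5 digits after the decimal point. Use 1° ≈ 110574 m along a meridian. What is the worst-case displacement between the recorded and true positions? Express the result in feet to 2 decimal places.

Rounding to 5 decimal places leaves each coordinate within ±5e-06° of the true value.
Latitude error → 5e-06 × 110574 = 0.55287 m along the meridian.
E–W at 59.77°: 5e-06° × 110574 × cos 59.77° = 5e-06 × 110574 × 0.5035 ≈ 0.278355 m.
The two errors are perpendicular, so the maximum displacement is √(0.55287² + 0.278355²) ≈ 0.618988 m.
Converting: 0.618988 m × 3.2808 ft/m ≈ 2.0308 ft.

2.03 feet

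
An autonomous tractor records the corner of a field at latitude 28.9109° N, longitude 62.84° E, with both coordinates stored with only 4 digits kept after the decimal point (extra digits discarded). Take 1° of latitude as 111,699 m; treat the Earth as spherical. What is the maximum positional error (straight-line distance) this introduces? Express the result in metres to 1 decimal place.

Truncating at 4 decimal places can drop up to a full unit in the last place, so each coordinate may be off by as much as 0.0001°.
North–south component: 0.0001° × 111699 = 11.1699 m.
E–W at 28.9109°: 0.0001° × 111699 × cos 28.9109° = 0.0001 × 111699 × 0.8754 ≈ 9.77782 m.
The two errors are perpendicular, so the maximum displacement is √(11.1699² + 9.77782²) ≈ 14.8449 m.

14.8 metres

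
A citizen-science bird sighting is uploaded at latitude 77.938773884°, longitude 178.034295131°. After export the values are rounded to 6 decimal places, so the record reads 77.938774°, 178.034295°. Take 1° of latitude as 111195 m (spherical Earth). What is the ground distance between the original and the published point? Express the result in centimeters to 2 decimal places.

The latitude changed by -0.000000116° and the longitude by +0.000000131°.
North–south shift: -0.000000116 × 111195 = -0.0128986 m.
East–west at this latitude: 0.000000131° × 111195 × cos 77.9388° ≈ 0.000000131 × 23235 = 0.00304378 m.
Combined displacement = (0.0128986² + 0.00304378²)^½ ≈ 0.0132529 m.
That is 0.0132529 m = 1.3253 cm.

1.33 centimeters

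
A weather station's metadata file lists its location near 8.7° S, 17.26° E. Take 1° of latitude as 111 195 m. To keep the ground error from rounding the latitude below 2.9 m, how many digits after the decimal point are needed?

One degree of latitude covers 111195 m.
Rounding to N decimal places gives at most 0.5 × 10⁻ᴺ degrees of error, i.e. 0.5 × 10⁻ᴺ × 111195 m.
Need 0.5 × 111195 × 10⁻ᴺ ≤ 2.9 → 10⁻ᴺ ≤ 5.216e-05, so N ≥ 4.28.
At 4 places the error can reach 5.56 m, but 5 places keeps it to 0.556 m.

5 decimal places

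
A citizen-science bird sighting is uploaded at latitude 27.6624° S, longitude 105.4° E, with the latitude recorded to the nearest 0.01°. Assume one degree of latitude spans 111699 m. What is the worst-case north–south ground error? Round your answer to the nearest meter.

558 meters

Rounding to 2 decimal places leaves the latitude within ±0.005° of the true value.
North–south distance: 0.005° × 111699 m/° = 558.495 m.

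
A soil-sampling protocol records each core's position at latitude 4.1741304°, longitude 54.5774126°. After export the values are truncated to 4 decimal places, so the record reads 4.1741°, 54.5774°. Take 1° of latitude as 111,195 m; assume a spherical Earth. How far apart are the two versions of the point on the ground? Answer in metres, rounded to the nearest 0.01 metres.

Δlat = 4.1741304 − 4.1741 = +0.0000304°; Δlon = 54.5774126 − 54.5774 = +0.0000126°.
N–S: 0.0000304° × 111195 m/° = 3.38033 m.
E–W at 4.1741°: 0.0000126° × 111195 × cos 4.1741° = 0.0000126 × 111195 × 0.9973 ≈ 1.39734 m.
Combined displacement = (3.38033² + 1.39734²)^½ ≈ 3.65776 m.

3.66 metres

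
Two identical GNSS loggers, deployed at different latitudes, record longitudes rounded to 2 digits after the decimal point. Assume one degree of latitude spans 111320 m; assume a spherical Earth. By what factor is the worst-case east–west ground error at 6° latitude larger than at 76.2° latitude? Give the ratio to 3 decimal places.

Rounding to 2 decimal places leaves the longitude within ±0.005° of the true value.
Error at 6° = 0.005° × 111320 × cos 6° ≈ 556.6 × 0.9945 = 553.55 m.
Error at 76.2° = 0.005° × 111320 × cos 76.2° ≈ 556.6 × 0.2385 = 132.77 m.
The ratio reduces to cos 6° / cos 76.2° = 0.9945/0.2385 ≈ 4.1693.

4.169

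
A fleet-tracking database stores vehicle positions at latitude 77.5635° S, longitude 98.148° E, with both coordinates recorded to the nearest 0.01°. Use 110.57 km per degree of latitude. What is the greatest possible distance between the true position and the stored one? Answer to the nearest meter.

566 meters

Rounding to 2 decimal places leaves each coordinate within ±0.005° of the true value.
N–S: 0.005° × 110570 m/° = 552.85 m.
East–west component at 77.5635°: 0.005° × 110570 × cos 77.5635° ≈ 0.005 × 23812.1 ≈ 119.06 m.
Worst case both components are at the extreme and orthogonal: √(552.85² + 119.06²) ≈ 565.525 m.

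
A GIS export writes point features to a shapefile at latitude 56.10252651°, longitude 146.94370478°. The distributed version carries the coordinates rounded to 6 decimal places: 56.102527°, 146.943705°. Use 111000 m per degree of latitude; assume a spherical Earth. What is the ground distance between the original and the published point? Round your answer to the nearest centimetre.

6 centimetres

The latitude changed by -0.00000049° and the longitude by -0.00000022°.
North–south shift: -0.00000049 × 111000 = -0.05439 m.
E–W at 56.1025°: -0.00000022° × 111000 × cos 56.1025° = -0.00000022 × 111000 × 0.5577 ≈ -0.0136192 m.
Distance: √(0.05439² + 0.0136192²) ≈ 0.0560692 m.
That is 0.0560692 m = 5.6069 cm.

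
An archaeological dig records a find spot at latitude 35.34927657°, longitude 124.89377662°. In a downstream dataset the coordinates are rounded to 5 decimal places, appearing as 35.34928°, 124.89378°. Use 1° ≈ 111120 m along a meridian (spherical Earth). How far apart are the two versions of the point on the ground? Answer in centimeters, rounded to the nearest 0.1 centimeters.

48.9 centimeters

Δlat = 35.34927657 − 35.34928 = -0.00000343°; Δlon = 124.89377662 − 124.89378 = -0.00000338°.
North–south shift: -0.00000343 × 111120 = -0.381142 m.
East–west at this latitude: -0.00000338° × 111120 × cos 35.3493° ≈ -0.00000338 × 90633.9 = -0.306343 m.
Distance: √(0.381142² + 0.306343²) ≈ 0.488994 m.
That is 0.488994 m = 48.899 cm.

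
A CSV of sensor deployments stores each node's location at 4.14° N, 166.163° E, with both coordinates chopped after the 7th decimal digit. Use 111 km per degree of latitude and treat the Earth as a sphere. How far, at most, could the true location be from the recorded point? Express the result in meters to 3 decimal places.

0.016 meters

Truncating at 7 decimal places can drop up to a full unit in the last place, so each coordinate may be off by as much as 1e-07°.
North–south component: 1e-07° × 111000 = 0.0111 m.
E–W at 4.14°: 1e-07° × 111000 × cos 4.14° = 1e-07 × 111000 × 0.9974 ≈ 0.011071 m.
Combining orthogonally: (0.0111² + 0.011071²)^½ ≈ 0.0156773 m.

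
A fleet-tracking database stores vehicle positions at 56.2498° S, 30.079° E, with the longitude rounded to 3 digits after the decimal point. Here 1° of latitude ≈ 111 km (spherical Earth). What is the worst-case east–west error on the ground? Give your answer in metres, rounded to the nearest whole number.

Rounding to 3 decimal places leaves the longitude within ±0.0005° of the true value.
At latitude 56.2498° a degree of longitude spans 111000 m × cos 56.2498° = 111000 × 0.5556 ≈ 61668.6 m.
So at most 0.0005° × 61668.6 ≈ 30.8343 m east–west.

31 metres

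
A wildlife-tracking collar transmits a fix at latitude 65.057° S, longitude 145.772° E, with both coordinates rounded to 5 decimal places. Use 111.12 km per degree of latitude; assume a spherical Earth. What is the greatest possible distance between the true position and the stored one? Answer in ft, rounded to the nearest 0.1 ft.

Rounding to 5 decimal places leaves each coordinate within ±5e-06° of the true value.
North–south component: 5e-06° × 111120 = 0.5556 m.
East–west component at 65.057°: 5e-06° × 111120 × cos 65.057° ≈ 5e-06 × 46861.1 ≈ 0.234306 m.
Worst case both components are at the extreme and orthogonal: √(0.5556² + 0.234306²) ≈ 0.602985 m.
Converting: 0.602985 m × 3.2808 ft/m ≈ 1.9783 ft.

2.0 ft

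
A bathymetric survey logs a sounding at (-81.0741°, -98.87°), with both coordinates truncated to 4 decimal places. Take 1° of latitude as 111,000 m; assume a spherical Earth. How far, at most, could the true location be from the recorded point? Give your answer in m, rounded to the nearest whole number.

Truncating at 4 decimal places can drop up to a full unit in the last place, so each coordinate may be off by as much as 0.0001°.
North–south component: 0.0001° × 111000 = 11.1 m.
Longitude error → 0.0001 × 111000 × cos 81.0741° = 0.0001 × 111000 × 0.1552 ≈ 1.72224 m.
The two errors are perpendicular, so the maximum displacement is √(11.1² + 1.72224²) ≈ 11.2328 m.

11 m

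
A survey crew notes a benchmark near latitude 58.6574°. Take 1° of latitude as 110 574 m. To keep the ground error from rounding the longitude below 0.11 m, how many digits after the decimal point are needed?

At 58.6574° one degree of longitude covers 110574 × cos 58.6574° ≈ 110574 × 0.5202 ≈ 57515.5 m.
N decimal places → at most half a unit in the last place, 0.5 × 10⁻ᴺ° = 57515.5/2 × 10⁻ᴺ m.
Need 0.5 × 57515.5 × 10⁻ᴺ ≤ 0.11 → 10⁻ᴺ ≤ 3.825e-06, so N ≥ 5.42.
N = 5 would give 0.288 m (too coarse); N = 6 gives 0.0288 m ≤ 0.11 m.

6 decimal places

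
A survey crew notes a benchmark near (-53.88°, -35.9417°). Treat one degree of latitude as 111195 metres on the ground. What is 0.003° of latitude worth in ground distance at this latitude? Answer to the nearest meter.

Along a meridian 0.003° is 0.003 × 111195 = 333.585 m.

334 meters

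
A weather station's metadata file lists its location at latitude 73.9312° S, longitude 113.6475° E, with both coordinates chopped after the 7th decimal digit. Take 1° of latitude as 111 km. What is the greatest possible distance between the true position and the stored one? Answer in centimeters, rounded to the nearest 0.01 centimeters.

Truncating at 7 decimal places can drop up to a full unit in the last place, so each coordinate may be off by as much as 1e-07°.
North–south component: 1e-07° × 111000 = 0.0111 m.
E–W at 73.9312°: 1e-07° × 111000 × cos 73.9312° = 1e-07 × 111000 × 0.2768 ≈ 0.00307238 m.
Worst case both components are at the extreme and orthogonal: √(0.0111² + 0.00307238²) ≈ 0.0115174 m.
That is 0.0115174 m = 1.1517 cm.

1.15 centimeters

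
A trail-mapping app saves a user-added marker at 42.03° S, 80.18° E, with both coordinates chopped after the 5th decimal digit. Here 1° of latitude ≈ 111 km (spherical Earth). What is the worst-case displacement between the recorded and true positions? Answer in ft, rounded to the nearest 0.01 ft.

4.54 ft

Truncating at 5 decimal places can drop up to a full unit in the last place, so each coordinate may be off by as much as 1e-05°.
North–south component: 1e-05° × 111000 = 1.11 m.
Longitude error → 1e-05 × 111000 × cos 42.03° = 1e-05 × 111000 × 0.7428 ≈ 0.824502 m.
Combining orthogonally: (1.11² + 0.824502²)^½ ≈ 1.38272 m.
In feet: 1.38272 m ÷ 0.3048 ≈ 4.5365 ft.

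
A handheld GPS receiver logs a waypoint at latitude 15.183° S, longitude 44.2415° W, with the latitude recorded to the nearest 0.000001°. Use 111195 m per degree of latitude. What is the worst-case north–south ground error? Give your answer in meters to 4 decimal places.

0.0556 meters

Rounding to 6 decimal places leaves the latitude within ±5e-07° of the true value.
Along the meridian that is 5e-07° × 111195 m/° = 0.0555975 m.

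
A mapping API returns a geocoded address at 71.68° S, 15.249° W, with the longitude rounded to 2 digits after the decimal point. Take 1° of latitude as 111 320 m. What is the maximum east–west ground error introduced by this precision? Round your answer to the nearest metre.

Rounding to 2 decimal places leaves the longitude within ±0.005° of the true value.
One degree of longitude at 71.68° is 111320 × cos 71.68° ≈ 111320 × 0.3143 = 34990.5 m.
Maximum E–W displacement: 0.005 × 34990.5 = 174.953 m.

175 metres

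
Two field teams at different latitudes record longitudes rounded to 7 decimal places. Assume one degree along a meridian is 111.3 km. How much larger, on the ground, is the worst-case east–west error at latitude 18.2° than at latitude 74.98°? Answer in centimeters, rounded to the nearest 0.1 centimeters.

0.4 centimeters

Rounding to 7 decimal places leaves the longitude within ±5e-08° of the true value.
At 18.2°: 5e-08° × 111300 × cos 18.2° = 5e-08 × 111300 × 0.9500 ≈ 0.0052866 m.
At 74.98°: 5e-08° × 111300 × cos 74.98° = 5e-08 × 111300 × 0.2592 ≈ 0.0014422 m.
So the lower-latitude error exceeds the higher by 0.0052866 − 0.0014422 = 0.0038444 m.
That is 0.00384439 m = 0.38444 cm.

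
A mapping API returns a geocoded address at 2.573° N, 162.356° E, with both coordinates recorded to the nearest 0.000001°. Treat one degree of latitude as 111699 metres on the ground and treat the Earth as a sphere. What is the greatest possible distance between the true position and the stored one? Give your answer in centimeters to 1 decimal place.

Rounding to 6 decimal places leaves each coordinate within ±5e-07° of the true value.
N–S: 5e-07° × 111699 m/° = 0.0558495 m.
East–west component at 2.573°: 5e-07° × 111699 × cos 2.573° ≈ 5e-07 × 111586 ≈ 0.0557932 m.
The two errors are perpendicular, so the maximum displacement is √(0.0558495² + 0.0557932²) ≈ 0.0789433 m.
That is 0.0789433 m = 7.8943 cm.

7.9 centimeters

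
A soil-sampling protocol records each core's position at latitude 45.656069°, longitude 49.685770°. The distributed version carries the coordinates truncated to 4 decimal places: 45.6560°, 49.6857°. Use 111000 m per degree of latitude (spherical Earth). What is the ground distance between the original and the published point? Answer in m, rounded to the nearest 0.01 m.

9.39 m

The latitude changed by +0.000069° and the longitude by +0.000070°.
N–S: 0.000069° × 111000 m/° = 7.659 m.
East–west at this latitude: 0.000070° × 111000 × cos 45.656° ≈ 0.000070 × 77585.1 = 5.43096 m.
Combined displacement = (7.659² + 5.43096²)^½ ≈ 9.38912 m.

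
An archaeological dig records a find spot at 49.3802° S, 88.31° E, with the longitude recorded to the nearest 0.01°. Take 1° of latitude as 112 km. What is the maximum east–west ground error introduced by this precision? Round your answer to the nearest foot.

Rounding to 2 decimal places leaves the longitude within ±0.005° of the true value.
One degree of longitude at 49.3802° is 112000 × cos 49.3802° ≈ 112000 × 0.6510 = 72916.1 m.
So at most 0.005° × 72916.1 ≈ 364.58 m east–west.
In feet: 364.58 m ÷ 0.3048 ≈ 1196.1 ft.

1196 feet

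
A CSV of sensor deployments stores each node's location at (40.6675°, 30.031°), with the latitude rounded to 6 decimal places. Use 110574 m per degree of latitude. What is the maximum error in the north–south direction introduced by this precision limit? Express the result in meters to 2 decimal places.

0.06 meters

Rounding to 6 decimal places leaves the latitude within ±5e-07° of the true value.
Along the meridian that is 5e-07° × 110574 m/° = 0.055287 m.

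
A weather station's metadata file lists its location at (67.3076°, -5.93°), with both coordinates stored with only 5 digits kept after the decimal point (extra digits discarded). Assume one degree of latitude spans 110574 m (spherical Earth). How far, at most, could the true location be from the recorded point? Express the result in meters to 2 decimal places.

Truncating at 5 decimal places can drop up to a full unit in the last place, so each coordinate may be off by as much as 1e-05°.
N–S: 1e-05° × 110574 m/° = 1.10574 m.
E–W at 67.3076°: 1e-05° × 110574 × cos 67.3076° = 1e-05 × 110574 × 0.3858 ≈ 0.426576 m.
The two errors are perpendicular, so the maximum displacement is √(1.10574² + 0.426576²) ≈ 1.18517 m.

1.19 meters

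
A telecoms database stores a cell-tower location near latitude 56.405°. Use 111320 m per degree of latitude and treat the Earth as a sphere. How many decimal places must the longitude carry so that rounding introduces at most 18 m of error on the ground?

At 56.405° one degree of longitude covers 111320 × cos 56.405° ≈ 111320 × 0.5533 ≈ 61595.5 m.
N decimal places → at most half a unit in the last place, 0.5 × 10⁻ᴺ° = 61595.5/2 × 10⁻ᴺ m.
Setting 30797.7 × 10⁻ᴺ ≤ 18 gives 10ᴺ ≥ 1711, i.e. N ≥ 3.23.
At 3 places the error can reach 30.8 m, but 4 places keeps it to 3.08 m.

4 decimal places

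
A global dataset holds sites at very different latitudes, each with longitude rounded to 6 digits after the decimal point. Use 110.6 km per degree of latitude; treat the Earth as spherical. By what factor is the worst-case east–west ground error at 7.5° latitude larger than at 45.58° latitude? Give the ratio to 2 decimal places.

1.42

Rounding to 6 decimal places leaves the longitude within ±5e-07° of the true value.
At 7.5°: 5e-07° × 110600 × cos 7.5° = 5e-07 × 110600 × 0.9914 ≈ 0.054827 m.
Error at 45.58° = 5e-07° × 110600 × cos 45.58° ≈ 0.0553 × 0.6999 = 0.038705 m.
Ratio: 0.054827 / 0.038705 = cos 7.5° / cos 45.58° ≈ 1.4165.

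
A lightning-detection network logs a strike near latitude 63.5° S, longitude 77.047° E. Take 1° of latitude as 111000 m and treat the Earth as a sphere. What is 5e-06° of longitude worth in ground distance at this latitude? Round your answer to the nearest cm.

25 cm

At 63.5° a degree of longitude is 111000 × cos 63.5° ≈ 49528 m, so 5e-06° corresponds to 0.24764 m.
That is 0.24764 m = 24.764 cm.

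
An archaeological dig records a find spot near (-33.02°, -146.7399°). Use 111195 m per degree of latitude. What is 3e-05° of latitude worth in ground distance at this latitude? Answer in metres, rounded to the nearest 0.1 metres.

Along a meridian 3e-05° is 3e-05 × 111195 = 3.33585 m.

3.3 metres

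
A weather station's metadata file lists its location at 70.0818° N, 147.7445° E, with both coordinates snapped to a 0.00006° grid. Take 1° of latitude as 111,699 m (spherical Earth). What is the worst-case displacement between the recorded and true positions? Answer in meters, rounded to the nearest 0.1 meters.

With a 0.00006° grid the true value lies within half a step, ±0.00006°/2 = ±3e-05°, of the stored one.
Latitude error → 3e-05 × 111699 = 3.35097 m along the meridian.
E–W at 70.0818°: 3e-05° × 111699 × cos 70.0818° = 3e-05 × 111699 × 0.3407 ≈ 1.1416 m.
Combining orthogonally: (3.35097² + 1.1416²)^½ ≈ 3.54009 m.

3.5 meters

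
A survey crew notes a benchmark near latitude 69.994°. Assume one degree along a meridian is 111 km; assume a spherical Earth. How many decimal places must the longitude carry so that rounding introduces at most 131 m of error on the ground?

3 decimal places

At 69.994° one degree of longitude covers 111000 × cos 69.994° ≈ 111000 × 0.3421 ≈ 37975.2 m.
With N decimal places the half-ulp bound is 0.5·10⁻ᴺ°, or 0.5·10⁻ᴺ × 37975.2 m on the ground.
Need 0.5 × 37975.2 × 10⁻ᴺ ≤ 131 → 10⁻ᴺ ≤ 6.899e-03, so N ≥ 2.16.
N = 2 would give 190 m (too coarse); N = 3 gives 19 m ≤ 131 m.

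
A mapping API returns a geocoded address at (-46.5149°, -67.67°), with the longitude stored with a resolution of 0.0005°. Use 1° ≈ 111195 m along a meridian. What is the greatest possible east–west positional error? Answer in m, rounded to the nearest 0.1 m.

With a 0.0005° grid the true value lies within half a step, ±0.0005°/2 = ±0.00025°, of the stored one.
One degree of longitude at 46.5149° is 111195 × cos 46.5149° ≈ 111195 × 0.6882 = 76520.6 m.
Maximum E–W displacement: 0.00025 × 76520.6 = 19.1302 m.

19.1 m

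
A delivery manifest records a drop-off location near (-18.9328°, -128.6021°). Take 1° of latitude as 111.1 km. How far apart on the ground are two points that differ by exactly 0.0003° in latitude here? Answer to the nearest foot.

109 feet

Along a meridian 0.0003° is 0.0003 × 111100 = 33.33 m.
Converting: 33.33 m × 3.2808 ft/m ≈ 109.35 ft.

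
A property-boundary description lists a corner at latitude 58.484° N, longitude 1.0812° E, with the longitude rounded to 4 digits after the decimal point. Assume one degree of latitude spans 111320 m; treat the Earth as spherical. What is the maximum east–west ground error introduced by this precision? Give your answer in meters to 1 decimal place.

2.9 meters

Rounding to 4 decimal places leaves the longitude within ±5e-05° of the true value.
At latitude 58.484° a degree of longitude spans 111320 m × cos 58.484° = 111320 × 0.5227 ≈ 58191 m.
So at most 5e-05° × 58191 ≈ 2.90955 m east–west.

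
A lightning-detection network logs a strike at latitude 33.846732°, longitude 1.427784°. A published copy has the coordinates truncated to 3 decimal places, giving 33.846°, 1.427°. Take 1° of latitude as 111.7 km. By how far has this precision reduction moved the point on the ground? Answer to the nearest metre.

Δlat = 33.846732 − 33.846 = +0.000732°; Δlon = 1.427784 − 1.427 = +0.000784°.
N–S: 0.000732° × 111700 m/° = 81.7644 m.
E–W at 33.846°: 0.000784° × 111700 × cos 33.846° = 0.000784 × 111700 × 0.8305 ≈ 72.7325 m.
Hypotenuse of the two orthogonal shifts: √(81.7644² + 72.7325²) = 109.432 m.

109 metres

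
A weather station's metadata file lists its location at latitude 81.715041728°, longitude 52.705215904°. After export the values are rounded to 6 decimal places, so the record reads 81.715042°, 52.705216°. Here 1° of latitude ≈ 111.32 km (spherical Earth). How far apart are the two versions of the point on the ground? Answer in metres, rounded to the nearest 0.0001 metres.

0.0303 metres

The latitude changed by -0.000000272° and the longitude by -0.000000096°.
North–south shift: -0.000000272 × 111320 = -0.030279 m.
E–W at 81.715°: -0.000000096° × 111320 × cos 81.715° = -0.000000096 × 111320 × 0.1441 ≈ -0.00153992 m.
Combined displacement = (0.030279² + 0.00153992²)^½ ≈ 0.0303182 m.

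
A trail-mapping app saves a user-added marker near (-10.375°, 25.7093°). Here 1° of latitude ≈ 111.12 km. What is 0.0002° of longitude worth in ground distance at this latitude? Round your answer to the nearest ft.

72 ft

At 10.375° a degree of longitude is 111120 × cos 10.375° ≈ 109303 m, so 0.0002° corresponds to 21.8606 m.
Converting: 21.8606 m × 3.2808 ft/m ≈ 71.721 ft.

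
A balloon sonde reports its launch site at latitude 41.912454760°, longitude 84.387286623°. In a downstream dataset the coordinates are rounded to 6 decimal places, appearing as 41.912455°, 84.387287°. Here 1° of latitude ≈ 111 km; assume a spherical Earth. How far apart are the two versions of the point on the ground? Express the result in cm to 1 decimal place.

The latitude changed by -0.000000240° and the longitude by -0.000000377°.
N–S: -0.000000240° × 111000 m/° = -0.02664 m.
East–west at this latitude: -0.000000377° × 111000 × cos 41.9125° ≈ -0.000000377 × 82602.5 = -0.0311411 m.
Combined displacement = (0.02664² + 0.0311411²)^½ ≈ 0.0409812 m.
That is 0.0409812 m = 4.0981 cm.

4.1 cm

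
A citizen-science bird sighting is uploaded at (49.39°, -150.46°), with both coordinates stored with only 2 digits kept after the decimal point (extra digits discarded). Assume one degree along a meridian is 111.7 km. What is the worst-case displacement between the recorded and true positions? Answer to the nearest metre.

Truncating at 2 decimal places can drop up to a full unit in the last place, so each coordinate may be off by as much as 0.01°.
N–S: 0.01° × 111700 m/° = 1117 m.
East–west component at 49.39°: 0.01° × 111700 × cos 49.39° ≈ 0.01 × 72706.3 ≈ 727.063 m.
Worst case both components are at the extreme and orthogonal: √(1117² + 727.063²) ≈ 1332.78 m.

1333 metres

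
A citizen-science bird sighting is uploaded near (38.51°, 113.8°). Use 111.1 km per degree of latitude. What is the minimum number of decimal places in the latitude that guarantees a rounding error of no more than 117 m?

3 decimal places

One degree of latitude covers 111100 m.
N decimal places → at most half a unit in the last place, 0.5 × 10⁻ᴺ° = 111100/2 × 10⁻ᴺ m.
Setting 55550 × 10⁻ᴺ ≤ 117 gives 10ᴺ ≥ 474.8, i.e. N ≥ 2.68.
At 2 places the error can reach 556 m, but 3 places keeps it to 55.6 m.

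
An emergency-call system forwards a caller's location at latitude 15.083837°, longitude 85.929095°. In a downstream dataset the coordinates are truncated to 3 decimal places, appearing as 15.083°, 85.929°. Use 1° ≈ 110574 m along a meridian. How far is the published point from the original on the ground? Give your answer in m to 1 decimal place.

Δlat = 15.083837 − 15.083 = +0.000837°; Δlon = 85.929095 − 85.929 = +0.000095°.
North–south shift: 0.000837 × 110574 = 92.5504 m.
E–W at 15.083°: 0.000095° × 110574 × cos 15.083° = 0.000095 × 110574 × 0.9655 ≈ 10.1426 m.
Hypotenuse of the two orthogonal shifts: √(92.5504² + 10.1426²) = 93.1045 m.

93.1 m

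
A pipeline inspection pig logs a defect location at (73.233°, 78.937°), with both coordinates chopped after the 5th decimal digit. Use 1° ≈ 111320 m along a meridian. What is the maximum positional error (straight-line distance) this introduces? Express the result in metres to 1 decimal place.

Truncating at 5 decimal places can drop up to a full unit in the last place, so each coordinate may be off by as much as 1e-05°.
Latitude error → 1e-05 × 111320 = 1.1132 m along the meridian.
Longitude error → 1e-05 × 111320 × cos 73.233° = 1e-05 × 111320 × 0.2885 ≈ 0.321136 m.
Combining orthogonally: (1.1132² + 0.321136²)^½ ≈ 1.1586 m.

1.2 metres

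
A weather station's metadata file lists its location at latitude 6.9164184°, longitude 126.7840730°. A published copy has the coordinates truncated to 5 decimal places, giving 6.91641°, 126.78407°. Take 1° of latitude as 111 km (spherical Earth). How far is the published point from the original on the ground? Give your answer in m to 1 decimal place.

The latitude changed by +0.0000084° and the longitude by +0.0000030°.
N–S: 0.0000084° × 111000 m/° = 0.9324 m.
E–W at 6.91641°: 0.0000030° × 111000 × cos 6.91641° = 0.0000030 × 111000 × 0.9927 ≈ 0.330577 m.
Hypotenuse of the two orthogonal shifts: √(0.9324² + 0.330577²) = 0.989268 m.

1.0 m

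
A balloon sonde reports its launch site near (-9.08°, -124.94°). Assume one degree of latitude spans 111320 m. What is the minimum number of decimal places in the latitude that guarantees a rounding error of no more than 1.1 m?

5

One degree of latitude covers 111320 m.
N decimal places → at most half a unit in the last place, 0.5 × 10⁻ᴺ° = 111320/2 × 10⁻ᴺ m.
Setting 55660 × 10⁻ᴺ ≤ 1.1 gives 10ᴺ ≥ 5.06e+04, i.e. N ≥ 4.70.
N = 4 would give 5.57 m (too coarse); N = 5 gives 0.557 m ≤ 1.1 m.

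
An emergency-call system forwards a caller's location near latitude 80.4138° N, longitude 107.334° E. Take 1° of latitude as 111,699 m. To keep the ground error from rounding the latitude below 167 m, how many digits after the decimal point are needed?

One degree of latitude covers 111699 m.
N decimal places → at most half a unit in the last place, 0.5 × 10⁻ᴺ° = 111699/2 × 10⁻ᴺ m.
Need 0.5 × 111699 × 10⁻ᴺ ≤ 167 → 10⁻ᴺ ≤ 2.990e-03, so N ≥ 2.52.
At 2 places the error can reach 558 m, but 3 places keeps it to 55.8 m.

3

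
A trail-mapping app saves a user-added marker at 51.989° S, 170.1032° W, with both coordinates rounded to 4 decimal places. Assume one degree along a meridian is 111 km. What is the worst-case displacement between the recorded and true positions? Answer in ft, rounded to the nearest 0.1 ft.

21.4 ft

Rounding to 4 decimal places leaves each coordinate within ±5e-05° of the true value.
Latitude error → 5e-05 × 111000 = 5.55 m along the meridian.
East–west component at 51.989°: 5e-05° × 111000 × cos 51.989° ≈ 5e-05 × 68355.2 ≈ 3.41776 m.
The two errors are perpendicular, so the maximum displacement is √(5.55² + 3.41776²) ≈ 6.51794 m.
Converting: 6.51794 m × 3.2808 ft/m ≈ 21.384 ft.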